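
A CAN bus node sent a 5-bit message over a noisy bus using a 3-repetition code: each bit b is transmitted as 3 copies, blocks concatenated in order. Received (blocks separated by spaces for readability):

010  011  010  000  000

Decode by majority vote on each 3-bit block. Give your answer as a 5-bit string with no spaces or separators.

01000

Block 1 (010): 1 one → 0
Block 2 (011): 2 ones → 1
Block 3 (010): 1 one → 0
Block 4 (000): 0 ones → 0
Block 5 (000): 0 ones → 0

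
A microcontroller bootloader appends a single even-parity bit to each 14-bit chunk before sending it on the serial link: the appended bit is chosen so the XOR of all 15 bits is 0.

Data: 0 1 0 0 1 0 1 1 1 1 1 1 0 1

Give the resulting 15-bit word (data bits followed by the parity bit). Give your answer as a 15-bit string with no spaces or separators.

010010111111011

XOR of the 14 data bits: 0⊕1⊕0⊕0⊕1⊕0⊕1⊕1⊕1⊕1⊕1⊕1⊕0⊕1 = 1
Parity bit = 1 (so all 15 bits XOR to 0).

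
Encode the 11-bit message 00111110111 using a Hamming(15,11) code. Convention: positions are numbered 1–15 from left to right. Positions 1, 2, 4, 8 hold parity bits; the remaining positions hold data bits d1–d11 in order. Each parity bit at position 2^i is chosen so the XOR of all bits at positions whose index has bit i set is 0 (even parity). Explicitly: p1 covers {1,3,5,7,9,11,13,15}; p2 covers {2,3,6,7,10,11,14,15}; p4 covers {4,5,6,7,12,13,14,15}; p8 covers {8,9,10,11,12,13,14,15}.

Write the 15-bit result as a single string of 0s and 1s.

Place data at non-parity positions: p1 p2 0 p4 0 1 1 p8 1 1 1 0 1 1 1
p1 (pos 1,3,5,7,9,11,13,15): XOR of data positions = 0⊕0⊕1⊕1⊕1⊕1⊕1 = 1
p2 (pos 2,3,6,7,10,11,14,15): XOR of data positions = 0⊕1⊕1⊕1⊕1⊕1⊕1 = 0
p4 (pos 4,5,6,7,12,13,14,15): XOR of data positions = 0⊕1⊕1⊕0⊕1⊕1⊕1 = 1
p8 (pos 8,9,10,11,12,13,14,15): XOR of data positions = 1⊕1⊕1⊕0⊕1⊕1⊕1 = 0
Codeword: 100101101110111

100101101110111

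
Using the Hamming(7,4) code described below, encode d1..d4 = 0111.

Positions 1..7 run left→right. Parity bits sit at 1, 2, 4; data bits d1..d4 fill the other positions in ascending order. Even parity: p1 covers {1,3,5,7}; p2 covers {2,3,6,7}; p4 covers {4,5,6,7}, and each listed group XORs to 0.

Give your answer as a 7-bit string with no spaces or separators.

0001111

Place data at non-parity positions: p1 p2 0 p4 1 1 1
p1 (pos 1,3,5,7): XOR of data positions = 0⊕1⊕1 = 0
p2 (pos 2,3,6,7): XOR of data positions = 0⊕1⊕1 = 0
p4 (pos 4,5,6,7): XOR of data positions = 1⊕1⊕1 = 1
Codeword: 0001111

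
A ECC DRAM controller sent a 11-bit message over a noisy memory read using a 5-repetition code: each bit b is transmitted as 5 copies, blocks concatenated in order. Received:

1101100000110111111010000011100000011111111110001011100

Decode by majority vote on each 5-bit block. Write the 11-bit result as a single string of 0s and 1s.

Block 1 (11011): 4 ones → 1
Block 2 (00000): 0 ones → 0
Block 3 (11011): 4 ones → 1
Block 4 (11110): 4 ones → 1
Block 5 (10000): 1 one → 0
Block 6 (01110): 3 ones → 1
Block 7 (00000): 0 ones → 0
Block 8 (11111): 5 ones → 1
Block 9 (11111): 5 ones → 1
Block 10 (00010): 1 one → 0
Block 11 (11100): 3 ones → 1

10110101101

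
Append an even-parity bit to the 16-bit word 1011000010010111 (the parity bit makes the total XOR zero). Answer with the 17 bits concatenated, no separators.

XOR of the 16 data bits: 1⊕0⊕1⊕1⊕0⊕0⊕0⊕0⊕1⊕0⊕0⊕1⊕0⊕1⊕1⊕1 = 0
Parity bit = 0 (so all 17 bits XOR to 0).

10110000100101110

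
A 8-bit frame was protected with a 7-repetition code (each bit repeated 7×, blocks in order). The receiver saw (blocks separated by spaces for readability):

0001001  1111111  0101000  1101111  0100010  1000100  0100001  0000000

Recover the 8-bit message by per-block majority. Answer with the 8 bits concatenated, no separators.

01010000

Block 1 (0001001): 2 ones → 0
Block 2 (1111111): 7 ones → 1
Block 3 (0101000): 2 ones → 0
Block 4 (1101111): 6 ones → 1
Block 5 (0100010): 2 ones → 0
Block 6 (1000100): 2 ones → 0
Block 7 (0100001): 2 ones → 0
Block 8 (0000000): 0 ones → 0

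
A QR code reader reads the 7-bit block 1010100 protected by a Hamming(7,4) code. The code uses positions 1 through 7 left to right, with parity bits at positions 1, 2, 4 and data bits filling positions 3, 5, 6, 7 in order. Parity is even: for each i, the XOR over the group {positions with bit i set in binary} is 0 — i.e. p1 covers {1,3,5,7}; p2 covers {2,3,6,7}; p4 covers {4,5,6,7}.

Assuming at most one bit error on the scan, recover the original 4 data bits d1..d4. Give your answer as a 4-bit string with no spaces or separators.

s1 (pos 1,3,5,7): 1⊕1⊕1⊕0 = 1
s2 (pos 2,3,6,7): 0⊕1⊕0⊕0 = 1
s4 (pos 4,5,6,7): 0⊕1⊕0⊕0 = 1
Syndrome s4…s1 = 111 → error at position 7.
Flip position 7: 1010100 → 1010101
Read data bits from positions 3,5,6,7: 1101

1101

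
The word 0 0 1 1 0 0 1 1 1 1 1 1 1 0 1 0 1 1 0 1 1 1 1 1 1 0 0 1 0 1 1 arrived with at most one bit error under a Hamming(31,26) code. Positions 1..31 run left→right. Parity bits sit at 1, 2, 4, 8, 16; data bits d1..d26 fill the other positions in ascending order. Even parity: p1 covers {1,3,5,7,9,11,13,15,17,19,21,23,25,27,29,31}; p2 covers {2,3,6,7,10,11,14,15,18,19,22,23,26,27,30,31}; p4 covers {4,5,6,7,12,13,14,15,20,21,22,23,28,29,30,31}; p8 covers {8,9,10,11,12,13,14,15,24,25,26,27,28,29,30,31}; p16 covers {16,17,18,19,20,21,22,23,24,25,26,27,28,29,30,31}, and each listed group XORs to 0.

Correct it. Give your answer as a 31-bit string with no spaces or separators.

0011001111111010010111111001011

s1 (pos 1,3,5,7,9,11,13,15,17,19,21,23,25,27,29,31): 0⊕1⊕0⊕1⊕1⊕1⊕1⊕1⊕1⊕0⊕1⊕1⊕1⊕0⊕0⊕1 = 1
s2 (pos 2,3,6,7,10,11,14,15,18,19,22,23,26,27,30,31): 0⊕1⊕0⊕1⊕1⊕1⊕0⊕1⊕1⊕0⊕1⊕1⊕0⊕0⊕1⊕1 = 0
s4 (pos 4,5,6,7,12,13,14,15,20,21,22,23,28,29,30,31): 1⊕0⊕0⊕1⊕1⊕1⊕0⊕1⊕1⊕1⊕1⊕1⊕1⊕0⊕1⊕1 = 0
s8 (pos 8,9,10,11,12,13,14,15,24,25,26,27,28,29,30,31): 1⊕1⊕1⊕1⊕1⊕1⊕0⊕1⊕1⊕1⊕0⊕0⊕1⊕0⊕1⊕1 = 0
s16 (pos 16,17,18,19,20,21,22,23,24,25,26,27,28,29,30,31): 0⊕1⊕1⊕0⊕1⊕1⊕1⊕1⊕1⊕1⊕0⊕0⊕1⊕0⊕1⊕1 = 1
Syndrome s16…s1 = 10001 → error at position 17.
Flip position 17: 0011001111111010110111111001011 → 0011001111111010010111111001011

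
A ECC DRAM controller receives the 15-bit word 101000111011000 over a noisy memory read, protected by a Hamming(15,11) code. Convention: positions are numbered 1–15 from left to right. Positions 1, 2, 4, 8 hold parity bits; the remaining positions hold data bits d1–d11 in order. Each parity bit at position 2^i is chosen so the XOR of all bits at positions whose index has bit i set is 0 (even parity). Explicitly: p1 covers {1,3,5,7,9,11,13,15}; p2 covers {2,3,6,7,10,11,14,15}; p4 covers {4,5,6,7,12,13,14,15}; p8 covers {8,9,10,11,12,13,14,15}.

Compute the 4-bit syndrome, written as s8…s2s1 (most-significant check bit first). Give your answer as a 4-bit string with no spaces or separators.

s1 (pos 1,3,5,7,9,11,13,15): 1⊕1⊕0⊕1⊕1⊕1⊕0⊕0 = 1
s2 (pos 2,3,6,7,10,11,14,15): 0⊕1⊕0⊕1⊕0⊕1⊕0⊕0 = 1
s4 (pos 4,5,6,7,12,13,14,15): 0⊕0⊕0⊕1⊕1⊕0⊕0⊕0 = 0
s8 (pos 8,9,10,11,12,13,14,15): 1⊕1⊕0⊕1⊕1⊕0⊕0⊕0 = 0
Syndrome s8…s1 = 0011 → error at position 3.

0011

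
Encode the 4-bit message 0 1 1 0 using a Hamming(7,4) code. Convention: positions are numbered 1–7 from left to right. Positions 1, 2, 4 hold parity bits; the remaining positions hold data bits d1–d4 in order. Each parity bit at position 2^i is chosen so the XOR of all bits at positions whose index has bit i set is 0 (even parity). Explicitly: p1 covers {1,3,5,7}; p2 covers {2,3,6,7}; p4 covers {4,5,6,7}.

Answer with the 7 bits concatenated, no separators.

Place data at non-parity positions: p1 p2 0 p4 1 1 0
p1 (pos 1,3,5,7): XOR of data positions = 0⊕1⊕0 = 1
p2 (pos 2,3,6,7): XOR of data positions = 0⊕1⊕0 = 1
p4 (pos 4,5,6,7): XOR of data positions = 1⊕1⊕0 = 0
Codeword: 1100110

1100110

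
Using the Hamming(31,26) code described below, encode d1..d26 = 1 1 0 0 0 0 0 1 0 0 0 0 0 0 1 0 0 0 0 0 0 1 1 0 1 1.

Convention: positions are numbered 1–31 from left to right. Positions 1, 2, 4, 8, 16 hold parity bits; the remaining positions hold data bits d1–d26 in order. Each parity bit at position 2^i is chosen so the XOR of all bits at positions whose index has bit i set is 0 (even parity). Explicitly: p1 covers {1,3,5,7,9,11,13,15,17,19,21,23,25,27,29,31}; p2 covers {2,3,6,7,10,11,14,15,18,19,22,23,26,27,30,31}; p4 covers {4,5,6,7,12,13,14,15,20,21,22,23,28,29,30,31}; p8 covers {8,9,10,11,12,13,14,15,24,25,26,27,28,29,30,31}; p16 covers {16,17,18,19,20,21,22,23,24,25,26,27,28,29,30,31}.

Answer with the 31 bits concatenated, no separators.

0010100100010001000100000011011

Place data at non-parity positions: p1 p2 1 p4 1 0 0 p8 0 0 0 1 0 0 0 p16 0 0 0 1 0 0 0 0 0 0 1 1 0 1 1
p1 (pos 1,3,5,7,9,11,13,15,17,19,21,23,25,27,29,31): XOR of data positions = 1⊕1⊕0⊕0⊕0⊕0⊕0⊕0⊕0⊕0⊕0⊕0⊕1⊕0⊕1 = 0
p2 (pos 2,3,6,7,10,11,14,15,18,19,22,23,26,27,30,31): XOR of data positions = 1⊕0⊕0⊕0⊕0⊕0⊕0⊕0⊕0⊕0⊕0⊕0⊕1⊕1⊕1 = 0
p4 (pos 4,5,6,7,12,13,14,15,20,21,22,23,28,29,30,31): XOR of data positions = 1⊕0⊕0⊕1⊕0⊕0⊕0⊕1⊕0⊕0⊕0⊕1⊕0⊕1⊕1 = 0
p8 (pos 8,9,10,11,12,13,14,15,24,25,26,27,28,29,30,31): XOR of data positions = 0⊕0⊕0⊕1⊕0⊕0⊕0⊕0⊕0⊕0⊕1⊕1⊕0⊕1⊕1 = 1
p16 (pos 16,17,18,19,20,21,22,23,24,25,26,27,28,29,30,31): XOR of data positions = 0⊕0⊕0⊕1⊕0⊕0⊕0⊕0⊕0⊕0⊕1⊕1⊕0⊕1⊕1 = 1
Codeword: 0010100100010001000100000011011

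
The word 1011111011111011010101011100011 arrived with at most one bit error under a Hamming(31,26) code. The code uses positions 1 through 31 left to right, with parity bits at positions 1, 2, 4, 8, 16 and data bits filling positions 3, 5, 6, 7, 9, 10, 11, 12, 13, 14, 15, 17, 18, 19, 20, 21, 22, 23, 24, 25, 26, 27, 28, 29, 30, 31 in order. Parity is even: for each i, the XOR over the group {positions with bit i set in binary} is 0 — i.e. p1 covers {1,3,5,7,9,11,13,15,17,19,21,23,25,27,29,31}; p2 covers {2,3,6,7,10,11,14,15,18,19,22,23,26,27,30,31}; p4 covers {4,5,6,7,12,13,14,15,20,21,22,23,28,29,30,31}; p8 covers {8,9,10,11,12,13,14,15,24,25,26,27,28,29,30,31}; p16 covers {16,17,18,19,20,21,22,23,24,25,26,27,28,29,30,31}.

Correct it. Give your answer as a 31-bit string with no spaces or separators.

s1 (pos 1,3,5,7,9,11,13,15,17,19,21,23,25,27,29,31): 1⊕1⊕1⊕1⊕1⊕1⊕1⊕1⊕0⊕0⊕0⊕0⊕1⊕0⊕0⊕1 = 0
s2 (pos 2,3,6,7,10,11,14,15,18,19,22,23,26,27,30,31): 0⊕1⊕1⊕1⊕1⊕1⊕0⊕1⊕1⊕0⊕1⊕0⊕1⊕0⊕1⊕1 = 1
s4 (pos 4,5,6,7,12,13,14,15,20,21,22,23,28,29,30,31): 1⊕1⊕1⊕1⊕1⊕1⊕0⊕1⊕1⊕0⊕1⊕0⊕0⊕0⊕1⊕1 = 1
s8 (pos 8,9,10,11,12,13,14,15,24,25,26,27,28,29,30,31): 0⊕1⊕1⊕1⊕1⊕1⊕0⊕1⊕1⊕1⊕1⊕0⊕0⊕0⊕1⊕1 = 1
s16 (pos 16,17,18,19,20,21,22,23,24,25,26,27,28,29,30,31): 1⊕0⊕1⊕0⊕1⊕0⊕1⊕0⊕1⊕1⊕1⊕0⊕0⊕0⊕1⊕1 = 1
Syndrome s16…s1 = 11110 → error at position 30.
Flip position 30: 1011111011111011010101011100011 → 1011111011111011010101011100001

1011111011111011010101011100001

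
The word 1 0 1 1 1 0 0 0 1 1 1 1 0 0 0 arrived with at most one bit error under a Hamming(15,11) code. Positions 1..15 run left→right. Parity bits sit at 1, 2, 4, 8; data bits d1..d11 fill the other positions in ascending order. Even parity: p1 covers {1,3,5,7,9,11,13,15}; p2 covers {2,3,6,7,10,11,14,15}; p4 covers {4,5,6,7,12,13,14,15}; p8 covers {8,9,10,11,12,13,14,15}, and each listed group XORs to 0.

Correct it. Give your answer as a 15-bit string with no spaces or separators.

s1 (pos 1,3,5,7,9,11,13,15): 1⊕1⊕1⊕0⊕1⊕1⊕0⊕0 = 1
s2 (pos 2,3,6,7,10,11,14,15): 0⊕1⊕0⊕0⊕1⊕1⊕0⊕0 = 1
s4 (pos 4,5,6,7,12,13,14,15): 1⊕1⊕0⊕0⊕1⊕0⊕0⊕0 = 1
s8 (pos 8,9,10,11,12,13,14,15): 0⊕1⊕1⊕1⊕1⊕0⊕0⊕0 = 0
Syndrome s8…s1 = 0111 → error at position 7.
Flip position 7: 101110001111000 → 101110101111000

101110101111000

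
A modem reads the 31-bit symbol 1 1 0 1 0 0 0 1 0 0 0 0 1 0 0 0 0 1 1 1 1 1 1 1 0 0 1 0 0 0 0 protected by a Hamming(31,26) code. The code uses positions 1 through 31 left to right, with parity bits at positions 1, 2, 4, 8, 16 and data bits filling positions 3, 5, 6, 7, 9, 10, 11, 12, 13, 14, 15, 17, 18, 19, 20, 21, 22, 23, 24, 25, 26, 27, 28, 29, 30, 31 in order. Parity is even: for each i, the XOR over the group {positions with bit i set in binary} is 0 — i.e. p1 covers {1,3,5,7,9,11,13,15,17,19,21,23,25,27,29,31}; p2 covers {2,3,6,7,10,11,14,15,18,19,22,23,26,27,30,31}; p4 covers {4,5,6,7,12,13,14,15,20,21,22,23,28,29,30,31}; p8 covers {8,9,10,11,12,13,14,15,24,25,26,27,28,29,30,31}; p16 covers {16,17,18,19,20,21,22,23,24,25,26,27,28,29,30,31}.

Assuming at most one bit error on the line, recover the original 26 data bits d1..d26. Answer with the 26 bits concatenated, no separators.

00000000100011111110010000

s1 (pos 1,3,5,7,9,11,13,15,17,19,21,23,25,27,29,31): 1⊕0⊕0⊕0⊕0⊕0⊕1⊕0⊕0⊕1⊕1⊕1⊕0⊕1⊕0⊕0 = 0
s2 (pos 2,3,6,7,10,11,14,15,18,19,22,23,26,27,30,31): 1⊕0⊕0⊕0⊕0⊕0⊕0⊕0⊕1⊕1⊕1⊕1⊕0⊕1⊕0⊕0 = 0
s4 (pos 4,5,6,7,12,13,14,15,20,21,22,23,28,29,30,31): 1⊕0⊕0⊕0⊕0⊕1⊕0⊕0⊕1⊕1⊕1⊕1⊕0⊕0⊕0⊕0 = 0
s8 (pos 8,9,10,11,12,13,14,15,24,25,26,27,28,29,30,31): 1⊕0⊕0⊕0⊕0⊕1⊕0⊕0⊕1⊕0⊕0⊕1⊕0⊕0⊕0⊕0 = 0
s16 (pos 16,17,18,19,20,21,22,23,24,25,26,27,28,29,30,31): 0⊕0⊕1⊕1⊕1⊕1⊕1⊕1⊕1⊕0⊕0⊕1⊕0⊕0⊕0⊕0 = 0
Syndrome s16…s1 = 00000 → no error.
Read data bits from positions 3,5,6,7,9,10,11,12,13,14,15,17,18,19,20,21,22,23,24,25,26,27,28,29,30,31: 00000000100011111110010000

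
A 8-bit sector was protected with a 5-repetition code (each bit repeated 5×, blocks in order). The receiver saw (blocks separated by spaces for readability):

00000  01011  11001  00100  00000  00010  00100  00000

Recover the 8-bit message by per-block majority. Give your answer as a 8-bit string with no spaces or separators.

Block 1 (00000): 0 ones → 0
Block 2 (01011): 3 ones → 1
Block 3 (11001): 3 ones → 1
Block 4 (00100): 1 one → 0
Block 5 (00000): 0 ones → 0
Block 6 (00010): 1 one → 0
Block 7 (00100): 1 one → 0
Block 8 (00000): 0 ones → 0

01100000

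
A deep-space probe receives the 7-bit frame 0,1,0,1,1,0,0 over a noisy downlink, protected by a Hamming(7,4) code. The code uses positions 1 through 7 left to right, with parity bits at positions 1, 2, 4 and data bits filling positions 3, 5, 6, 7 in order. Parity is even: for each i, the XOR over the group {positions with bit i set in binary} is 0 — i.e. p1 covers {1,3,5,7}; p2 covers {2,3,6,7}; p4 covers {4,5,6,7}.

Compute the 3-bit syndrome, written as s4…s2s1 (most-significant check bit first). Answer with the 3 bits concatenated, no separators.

011

s1 (pos 1,3,5,7): 0⊕0⊕1⊕0 = 1
s2 (pos 2,3,6,7): 1⊕0⊕0⊕0 = 1
s4 (pos 4,5,6,7): 1⊕1⊕0⊕0 = 0
Syndrome s4…s1 = 011 → error at position 3.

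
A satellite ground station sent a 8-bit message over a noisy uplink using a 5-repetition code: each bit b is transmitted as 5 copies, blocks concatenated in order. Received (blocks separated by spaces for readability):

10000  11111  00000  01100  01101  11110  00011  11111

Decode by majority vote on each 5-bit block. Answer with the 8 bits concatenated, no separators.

Block 1 (10000): 1 one → 0
Block 2 (11111): 5 ones → 1
Block 3 (00000): 0 ones → 0
Block 4 (01100): 2 ones → 0
Block 5 (01101): 3 ones → 1
Block 6 (11110): 4 ones → 1
Block 7 (00011): 2 ones → 0
Block 8 (11111): 5 ones → 1

01001101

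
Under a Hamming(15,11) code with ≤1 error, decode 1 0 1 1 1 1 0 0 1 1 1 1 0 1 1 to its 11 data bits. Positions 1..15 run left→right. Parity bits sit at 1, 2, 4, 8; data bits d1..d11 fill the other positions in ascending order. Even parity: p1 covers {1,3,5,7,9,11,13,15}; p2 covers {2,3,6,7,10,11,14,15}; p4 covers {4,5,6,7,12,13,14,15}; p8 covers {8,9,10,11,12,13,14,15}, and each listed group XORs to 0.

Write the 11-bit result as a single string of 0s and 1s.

s1 (pos 1,3,5,7,9,11,13,15): 1⊕1⊕1⊕0⊕1⊕1⊕0⊕1 = 0
s2 (pos 2,3,6,7,10,11,14,15): 0⊕1⊕1⊕0⊕1⊕1⊕1⊕1 = 0
s4 (pos 4,5,6,7,12,13,14,15): 1⊕1⊕1⊕0⊕1⊕0⊕1⊕1 = 0
s8 (pos 8,9,10,11,12,13,14,15): 0⊕1⊕1⊕1⊕1⊕0⊕1⊕1 = 0
Syndrome s8…s1 = 0000 → no error.
Read data bits from positions 3,5,6,7,9,10,11,12,13,14,15: 11101111011

11101111011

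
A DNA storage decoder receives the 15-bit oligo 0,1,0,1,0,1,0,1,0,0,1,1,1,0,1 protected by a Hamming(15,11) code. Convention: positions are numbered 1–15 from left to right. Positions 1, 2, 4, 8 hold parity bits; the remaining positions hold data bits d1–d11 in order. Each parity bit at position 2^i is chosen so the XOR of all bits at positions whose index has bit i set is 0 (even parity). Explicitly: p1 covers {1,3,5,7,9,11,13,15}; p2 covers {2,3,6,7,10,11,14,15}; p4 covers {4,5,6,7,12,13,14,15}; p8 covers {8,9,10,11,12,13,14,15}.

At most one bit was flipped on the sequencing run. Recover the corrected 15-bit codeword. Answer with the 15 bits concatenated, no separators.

s1 (pos 1,3,5,7,9,11,13,15): 0⊕0⊕0⊕0⊕0⊕1⊕1⊕1 = 1
s2 (pos 2,3,6,7,10,11,14,15): 1⊕0⊕1⊕0⊕0⊕1⊕0⊕1 = 0
s4 (pos 4,5,6,7,12,13,14,15): 1⊕0⊕1⊕0⊕1⊕1⊕0⊕1 = 1
s8 (pos 8,9,10,11,12,13,14,15): 1⊕0⊕0⊕1⊕1⊕1⊕0⊕1 = 1
Syndrome s8…s1 = 1101 → error at position 13.
Flip position 13: 010101010011101 → 010101010011001

010101010011001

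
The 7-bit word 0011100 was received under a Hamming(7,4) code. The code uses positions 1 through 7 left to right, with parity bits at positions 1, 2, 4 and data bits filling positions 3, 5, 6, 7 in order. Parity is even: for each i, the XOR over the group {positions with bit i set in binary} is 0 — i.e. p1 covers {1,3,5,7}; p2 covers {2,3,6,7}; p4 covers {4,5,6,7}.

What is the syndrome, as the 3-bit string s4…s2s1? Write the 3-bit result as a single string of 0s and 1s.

010

s1 (pos 1,3,5,7): 0⊕1⊕1⊕0 = 0
s2 (pos 2,3,6,7): 0⊕1⊕0⊕0 = 1
s4 (pos 4,5,6,7): 1⊕1⊕0⊕0 = 0
Syndrome s4…s1 = 010 → error at position 2.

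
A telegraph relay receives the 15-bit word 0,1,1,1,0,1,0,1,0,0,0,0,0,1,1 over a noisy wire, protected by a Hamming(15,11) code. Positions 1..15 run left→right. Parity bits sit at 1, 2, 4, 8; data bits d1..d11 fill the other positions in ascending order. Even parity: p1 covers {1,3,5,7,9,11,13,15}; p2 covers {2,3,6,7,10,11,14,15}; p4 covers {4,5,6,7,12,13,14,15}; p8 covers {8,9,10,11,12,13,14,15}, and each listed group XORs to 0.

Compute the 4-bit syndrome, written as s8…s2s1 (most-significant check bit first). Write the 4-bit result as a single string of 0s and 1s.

1010

s1 (pos 1,3,5,7,9,11,13,15): 0⊕1⊕0⊕0⊕0⊕0⊕0⊕1 = 0
s2 (pos 2,3,6,7,10,11,14,15): 1⊕1⊕1⊕0⊕0⊕0⊕1⊕1 = 1
s4 (pos 4,5,6,7,12,13,14,15): 1⊕0⊕1⊕0⊕0⊕0⊕1⊕1 = 0
s8 (pos 8,9,10,11,12,13,14,15): 1⊕0⊕0⊕0⊕0⊕0⊕1⊕1 = 1
Syndrome s8…s1 = 1010 → error at position 10.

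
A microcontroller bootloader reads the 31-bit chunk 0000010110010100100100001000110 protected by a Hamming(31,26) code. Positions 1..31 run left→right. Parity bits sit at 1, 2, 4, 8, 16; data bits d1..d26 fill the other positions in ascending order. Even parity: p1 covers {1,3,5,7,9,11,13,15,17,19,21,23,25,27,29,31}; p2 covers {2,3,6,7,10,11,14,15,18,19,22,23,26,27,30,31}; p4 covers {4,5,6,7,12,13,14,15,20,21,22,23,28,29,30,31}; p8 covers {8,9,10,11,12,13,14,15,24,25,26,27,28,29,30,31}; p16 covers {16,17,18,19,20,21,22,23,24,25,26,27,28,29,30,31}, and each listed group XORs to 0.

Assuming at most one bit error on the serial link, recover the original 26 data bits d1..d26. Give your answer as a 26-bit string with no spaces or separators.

00101001010100100001100110

s1 (pos 1,3,5,7,9,11,13,15,17,19,21,23,25,27,29,31): 0⊕0⊕0⊕0⊕1⊕0⊕0⊕0⊕1⊕0⊕0⊕0⊕1⊕0⊕1⊕0 = 0
s2 (pos 2,3,6,7,10,11,14,15,18,19,22,23,26,27,30,31): 0⊕0⊕1⊕0⊕0⊕0⊕1⊕0⊕0⊕0⊕0⊕0⊕0⊕0⊕1⊕0 = 1
s4 (pos 4,5,6,7,12,13,14,15,20,21,22,23,28,29,30,31): 0⊕0⊕1⊕0⊕1⊕0⊕1⊕0⊕1⊕0⊕0⊕0⊕0⊕1⊕1⊕0 = 0
s8 (pos 8,9,10,11,12,13,14,15,24,25,26,27,28,29,30,31): 1⊕1⊕0⊕0⊕1⊕0⊕1⊕0⊕0⊕1⊕0⊕0⊕0⊕1⊕1⊕0 = 1
s16 (pos 16,17,18,19,20,21,22,23,24,25,26,27,28,29,30,31): 0⊕1⊕0⊕0⊕1⊕0⊕0⊕0⊕0⊕1⊕0⊕0⊕0⊕1⊕1⊕0 = 1
Syndrome s16…s1 = 11010 → error at position 26.
Flip position 26: 0000010110010100100100001000110 → 0000010110010100100100001100110
Read data bits from positions 3,5,6,7,9,10,11,12,13,14,15,17,18,19,20,21,22,23,24,25,26,27,28,29,30,31: 00101001010100100001100110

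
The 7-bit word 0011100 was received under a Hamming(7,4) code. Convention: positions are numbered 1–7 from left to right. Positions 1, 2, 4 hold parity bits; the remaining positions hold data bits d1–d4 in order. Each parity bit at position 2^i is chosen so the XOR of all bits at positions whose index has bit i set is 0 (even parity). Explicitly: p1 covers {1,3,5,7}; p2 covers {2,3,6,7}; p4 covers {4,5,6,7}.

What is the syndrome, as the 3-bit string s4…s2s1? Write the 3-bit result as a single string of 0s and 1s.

s1 (pos 1,3,5,7): 0⊕1⊕1⊕0 = 0
s2 (pos 2,3,6,7): 0⊕1⊕0⊕0 = 1
s4 (pos 4,5,6,7): 1⊕1⊕0⊕0 = 0
Syndrome s4…s1 = 010 → error at position 2.

010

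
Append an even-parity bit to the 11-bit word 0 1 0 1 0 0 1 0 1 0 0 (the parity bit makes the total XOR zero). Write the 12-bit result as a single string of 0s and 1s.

010100101000

XOR of the 11 data bits: 0⊕1⊕0⊕1⊕0⊕0⊕1⊕0⊕1⊕0⊕0 = 0
Parity bit = 0 (so all 12 bits XOR to 0).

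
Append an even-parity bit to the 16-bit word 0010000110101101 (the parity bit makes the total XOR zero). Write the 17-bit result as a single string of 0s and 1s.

00100001101011011

XOR of the 16 data bits: 0⊕0⊕1⊕0⊕0⊕0⊕0⊕1⊕1⊕0⊕1⊕0⊕1⊕1⊕0⊕1 = 1
Parity bit = 1 (so all 17 bits XOR to 0).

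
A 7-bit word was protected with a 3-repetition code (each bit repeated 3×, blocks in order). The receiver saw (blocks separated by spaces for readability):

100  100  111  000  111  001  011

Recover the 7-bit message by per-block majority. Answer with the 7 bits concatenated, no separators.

Block 1 (100): 1 one → 0
Block 2 (100): 1 one → 0
Block 3 (111): 3 ones → 1
Block 4 (000): 0 ones → 0
Block 5 (111): 3 ones → 1
Block 6 (001): 1 one → 0
Block 7 (011): 2 ones → 1

0010101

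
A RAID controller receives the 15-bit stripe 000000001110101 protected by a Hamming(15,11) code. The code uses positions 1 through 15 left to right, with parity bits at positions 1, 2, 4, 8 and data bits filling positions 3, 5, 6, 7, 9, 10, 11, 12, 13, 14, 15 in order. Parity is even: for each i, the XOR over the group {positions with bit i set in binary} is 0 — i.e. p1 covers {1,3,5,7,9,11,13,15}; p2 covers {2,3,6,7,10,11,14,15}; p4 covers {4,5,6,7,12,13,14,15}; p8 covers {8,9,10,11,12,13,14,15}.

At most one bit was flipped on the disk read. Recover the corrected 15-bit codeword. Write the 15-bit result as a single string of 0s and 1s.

000000001010101

s1 (pos 1,3,5,7,9,11,13,15): 0⊕0⊕0⊕0⊕1⊕1⊕1⊕1 = 0
s2 (pos 2,3,6,7,10,11,14,15): 0⊕0⊕0⊕0⊕1⊕1⊕0⊕1 = 1
s4 (pos 4,5,6,7,12,13,14,15): 0⊕0⊕0⊕0⊕0⊕1⊕0⊕1 = 0
s8 (pos 8,9,10,11,12,13,14,15): 0⊕1⊕1⊕1⊕0⊕1⊕0⊕1 = 1
Syndrome s8…s1 = 1010 → error at position 10.
Flip position 10: 000000001110101 → 000000001010101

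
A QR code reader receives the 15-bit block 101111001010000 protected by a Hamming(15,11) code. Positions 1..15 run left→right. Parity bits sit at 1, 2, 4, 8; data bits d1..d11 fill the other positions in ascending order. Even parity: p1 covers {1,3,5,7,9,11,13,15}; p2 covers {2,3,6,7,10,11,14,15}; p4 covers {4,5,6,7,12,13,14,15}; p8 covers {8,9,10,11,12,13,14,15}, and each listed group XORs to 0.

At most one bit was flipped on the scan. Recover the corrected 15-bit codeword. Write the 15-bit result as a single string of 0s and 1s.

s1 (pos 1,3,5,7,9,11,13,15): 1⊕1⊕1⊕0⊕1⊕1⊕0⊕0 = 1
s2 (pos 2,3,6,7,10,11,14,15): 0⊕1⊕1⊕0⊕0⊕1⊕0⊕0 = 1
s4 (pos 4,5,6,7,12,13,14,15): 1⊕1⊕1⊕0⊕0⊕0⊕0⊕0 = 1
s8 (pos 8,9,10,11,12,13,14,15): 0⊕1⊕0⊕1⊕0⊕0⊕0⊕0 = 0
Syndrome s8…s1 = 0111 → error at position 7.
Flip position 7: 101111001010000 → 101111101010000

101111101010000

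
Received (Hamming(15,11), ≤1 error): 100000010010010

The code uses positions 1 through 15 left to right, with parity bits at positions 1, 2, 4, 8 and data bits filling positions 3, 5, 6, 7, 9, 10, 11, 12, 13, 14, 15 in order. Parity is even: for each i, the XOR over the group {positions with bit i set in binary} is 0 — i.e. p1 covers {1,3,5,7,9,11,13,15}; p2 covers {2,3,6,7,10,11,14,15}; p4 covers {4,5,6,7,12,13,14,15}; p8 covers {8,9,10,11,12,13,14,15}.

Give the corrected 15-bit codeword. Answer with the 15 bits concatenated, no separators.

s1 (pos 1,3,5,7,9,11,13,15): 1⊕0⊕0⊕0⊕0⊕1⊕0⊕0 = 0
s2 (pos 2,3,6,7,10,11,14,15): 0⊕0⊕0⊕0⊕0⊕1⊕1⊕0 = 0
s4 (pos 4,5,6,7,12,13,14,15): 0⊕0⊕0⊕0⊕0⊕0⊕1⊕0 = 1
s8 (pos 8,9,10,11,12,13,14,15): 1⊕0⊕0⊕1⊕0⊕0⊕1⊕0 = 1
Syndrome s8…s1 = 1100 → error at position 12.
Flip position 12: 100000010010010 → 100000010011010

100000010011010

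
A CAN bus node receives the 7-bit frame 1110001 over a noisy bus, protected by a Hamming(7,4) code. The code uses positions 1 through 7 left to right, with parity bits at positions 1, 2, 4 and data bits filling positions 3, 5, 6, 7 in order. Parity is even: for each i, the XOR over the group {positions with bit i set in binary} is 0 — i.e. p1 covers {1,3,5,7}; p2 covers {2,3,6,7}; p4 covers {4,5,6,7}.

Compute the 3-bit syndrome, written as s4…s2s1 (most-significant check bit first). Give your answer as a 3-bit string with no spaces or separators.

s1 (pos 1,3,5,7): 1⊕1⊕0⊕1 = 1
s2 (pos 2,3,6,7): 1⊕1⊕0⊕1 = 1
s4 (pos 4,5,6,7): 0⊕0⊕0⊕1 = 1
Syndrome s4…s1 = 111 → error at position 7.

111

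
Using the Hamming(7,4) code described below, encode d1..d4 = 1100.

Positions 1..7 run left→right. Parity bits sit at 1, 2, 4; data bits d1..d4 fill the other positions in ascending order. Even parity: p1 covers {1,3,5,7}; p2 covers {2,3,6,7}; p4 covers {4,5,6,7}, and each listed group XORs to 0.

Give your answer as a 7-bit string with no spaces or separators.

0111100

Place data at non-parity positions: p1 p2 1 p4 1 0 0
p1 (pos 1,3,5,7): XOR of data positions = 1⊕1⊕0 = 0
p2 (pos 2,3,6,7): XOR of data positions = 1⊕0⊕0 = 1
p4 (pos 4,5,6,7): XOR of data positions = 1⊕0⊕0 = 1
Codeword: 0111100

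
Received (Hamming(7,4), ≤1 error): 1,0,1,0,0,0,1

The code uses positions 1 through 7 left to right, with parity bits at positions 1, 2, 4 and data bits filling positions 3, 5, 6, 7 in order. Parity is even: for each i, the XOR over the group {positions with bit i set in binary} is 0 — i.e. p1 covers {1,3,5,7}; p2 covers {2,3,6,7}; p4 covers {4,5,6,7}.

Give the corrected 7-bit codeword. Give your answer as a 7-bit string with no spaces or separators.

1010101

s1 (pos 1,3,5,7): 1⊕1⊕0⊕1 = 1
s2 (pos 2,3,6,7): 0⊕1⊕0⊕1 = 0
s4 (pos 4,5,6,7): 0⊕0⊕0⊕1 = 1
Syndrome s4…s1 = 101 → error at position 5.
Flip position 5: 1010001 → 1010101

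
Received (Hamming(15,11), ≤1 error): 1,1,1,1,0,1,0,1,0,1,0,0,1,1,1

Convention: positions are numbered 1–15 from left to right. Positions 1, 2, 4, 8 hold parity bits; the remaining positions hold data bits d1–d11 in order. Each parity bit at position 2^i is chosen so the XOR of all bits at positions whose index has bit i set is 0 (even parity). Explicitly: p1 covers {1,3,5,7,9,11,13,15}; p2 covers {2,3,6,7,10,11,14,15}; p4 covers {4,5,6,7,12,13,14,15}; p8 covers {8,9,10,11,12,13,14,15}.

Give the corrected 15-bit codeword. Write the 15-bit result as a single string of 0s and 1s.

111101010101111

s1 (pos 1,3,5,7,9,11,13,15): 1⊕1⊕0⊕0⊕0⊕0⊕1⊕1 = 0
s2 (pos 2,3,6,7,10,11,14,15): 1⊕1⊕1⊕0⊕1⊕0⊕1⊕1 = 0
s4 (pos 4,5,6,7,12,13,14,15): 1⊕0⊕1⊕0⊕0⊕1⊕1⊕1 = 1
s8 (pos 8,9,10,11,12,13,14,15): 1⊕0⊕1⊕0⊕0⊕1⊕1⊕1 = 1
Syndrome s8…s1 = 1100 → error at position 12.
Flip position 12: 111101010100111 → 111101010101111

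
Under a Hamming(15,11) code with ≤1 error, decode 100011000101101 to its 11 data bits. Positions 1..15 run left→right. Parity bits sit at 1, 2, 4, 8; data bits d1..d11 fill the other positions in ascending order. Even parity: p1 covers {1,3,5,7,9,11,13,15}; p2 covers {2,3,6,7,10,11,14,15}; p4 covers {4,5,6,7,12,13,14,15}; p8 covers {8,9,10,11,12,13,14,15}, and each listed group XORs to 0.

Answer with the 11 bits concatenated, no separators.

01000101101

s1 (pos 1,3,5,7,9,11,13,15): 1⊕0⊕1⊕0⊕0⊕0⊕1⊕1 = 0
s2 (pos 2,3,6,7,10,11,14,15): 0⊕0⊕1⊕0⊕1⊕0⊕0⊕1 = 1
s4 (pos 4,5,6,7,12,13,14,15): 0⊕1⊕1⊕0⊕1⊕1⊕0⊕1 = 1
s8 (pos 8,9,10,11,12,13,14,15): 0⊕0⊕1⊕0⊕1⊕1⊕0⊕1 = 0
Syndrome s8…s1 = 0110 → error at position 6.
Flip position 6: 100011000101101 → 100010000101101
Read data bits from positions 3,5,6,7,9,10,11,12,13,14,15: 01000101101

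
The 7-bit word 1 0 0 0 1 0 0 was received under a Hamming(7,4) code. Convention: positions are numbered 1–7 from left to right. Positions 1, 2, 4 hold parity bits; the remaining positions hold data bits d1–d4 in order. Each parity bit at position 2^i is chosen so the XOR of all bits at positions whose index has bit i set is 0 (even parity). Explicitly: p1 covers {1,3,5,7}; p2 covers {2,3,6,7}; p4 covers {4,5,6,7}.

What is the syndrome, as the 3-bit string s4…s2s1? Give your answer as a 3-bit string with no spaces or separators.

s1 (pos 1,3,5,7): 1⊕0⊕1⊕0 = 0
s2 (pos 2,3,6,7): 0⊕0⊕0⊕0 = 0
s4 (pos 4,5,6,7): 0⊕1⊕0⊕0 = 1
Syndrome s4…s1 = 100 → error at position 4.

100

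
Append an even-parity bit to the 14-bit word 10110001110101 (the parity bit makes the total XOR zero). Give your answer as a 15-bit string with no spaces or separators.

101100011101010

XOR of the 14 data bits: 1⊕0⊕1⊕1⊕0⊕0⊕0⊕1⊕1⊕1⊕0⊕1⊕0⊕1 = 0
Parity bit = 0 (so all 15 bits XOR to 0).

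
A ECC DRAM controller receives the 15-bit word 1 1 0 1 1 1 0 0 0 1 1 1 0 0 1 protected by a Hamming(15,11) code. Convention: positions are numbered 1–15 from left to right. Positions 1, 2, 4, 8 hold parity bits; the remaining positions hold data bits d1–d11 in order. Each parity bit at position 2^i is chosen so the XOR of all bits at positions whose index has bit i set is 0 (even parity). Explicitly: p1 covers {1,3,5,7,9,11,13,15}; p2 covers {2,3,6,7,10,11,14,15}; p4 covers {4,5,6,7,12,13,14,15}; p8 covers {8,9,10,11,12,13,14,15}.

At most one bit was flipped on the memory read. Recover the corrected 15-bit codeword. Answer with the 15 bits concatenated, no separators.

110110000111001

s1 (pos 1,3,5,7,9,11,13,15): 1⊕0⊕1⊕0⊕0⊕1⊕0⊕1 = 0
s2 (pos 2,3,6,7,10,11,14,15): 1⊕0⊕1⊕0⊕1⊕1⊕0⊕1 = 1
s4 (pos 4,5,6,7,12,13,14,15): 1⊕1⊕1⊕0⊕1⊕0⊕0⊕1 = 1
s8 (pos 8,9,10,11,12,13,14,15): 0⊕0⊕1⊕1⊕1⊕0⊕0⊕1 = 0
Syndrome s8…s1 = 0110 → error at position 6.
Flip position 6: 110111000111001 → 110110000111001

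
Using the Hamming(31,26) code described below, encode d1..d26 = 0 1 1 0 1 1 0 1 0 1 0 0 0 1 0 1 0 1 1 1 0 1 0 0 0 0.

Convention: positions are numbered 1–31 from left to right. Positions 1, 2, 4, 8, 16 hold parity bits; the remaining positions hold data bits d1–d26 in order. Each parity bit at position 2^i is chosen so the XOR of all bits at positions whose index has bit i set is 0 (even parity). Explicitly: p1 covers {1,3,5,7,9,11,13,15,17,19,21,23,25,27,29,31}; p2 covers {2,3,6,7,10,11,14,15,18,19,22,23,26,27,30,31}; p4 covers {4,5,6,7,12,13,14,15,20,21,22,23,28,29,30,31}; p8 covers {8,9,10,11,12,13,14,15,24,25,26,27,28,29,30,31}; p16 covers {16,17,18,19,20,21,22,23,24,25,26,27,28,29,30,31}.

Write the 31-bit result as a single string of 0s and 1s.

1000110111010100001010111010000

Place data at non-parity positions: p1 p2 0 p4 1 1 0 p8 1 1 0 1 0 1 0 p16 0 0 1 0 1 0 1 1 1 0 1 0 0 0 0
p1 (pos 1,3,5,7,9,11,13,15,17,19,21,23,25,27,29,31): XOR of data positions = 0⊕1⊕0⊕1⊕0⊕0⊕0⊕0⊕1⊕1⊕1⊕1⊕1⊕0⊕0 = 1
p2 (pos 2,3,6,7,10,11,14,15,18,19,22,23,26,27,30,31): XOR of data positions = 0⊕1⊕0⊕1⊕0⊕1⊕0⊕0⊕1⊕0⊕1⊕0⊕1⊕0⊕0 = 0
p4 (pos 4,5,6,7,12,13,14,15,20,21,22,23,28,29,30,31): XOR of data positions = 1⊕1⊕0⊕1⊕0⊕1⊕0⊕0⊕1⊕0⊕1⊕0⊕0⊕0⊕0 = 0
p8 (pos 8,9,10,11,12,13,14,15,24,25,26,27,28,29,30,31): XOR of data positions = 1⊕1⊕0⊕1⊕0⊕1⊕0⊕1⊕1⊕0⊕1⊕0⊕0⊕0⊕0 = 1
p16 (pos 16,17,18,19,20,21,22,23,24,25,26,27,28,29,30,31): XOR of data positions = 0⊕0⊕1⊕0⊕1⊕0⊕1⊕1⊕1⊕0⊕1⊕0⊕0⊕0⊕0 = 0
Codeword: 1000110111010100001010111010000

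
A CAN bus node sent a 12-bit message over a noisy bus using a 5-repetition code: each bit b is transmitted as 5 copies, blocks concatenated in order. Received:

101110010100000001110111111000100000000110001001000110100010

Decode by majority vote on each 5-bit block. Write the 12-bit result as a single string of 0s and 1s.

Block 1 (10111): 4 ones → 1
Block 2 (00101): 2 ones → 0
Block 3 (00000): 0 ones → 0
Block 4 (00111): 3 ones → 1
Block 5 (01111): 4 ones → 1
Block 6 (11000): 2 ones → 0
Block 7 (10000): 1 one → 0
Block 8 (00001): 1 one → 0
Block 9 (10001): 2 ones → 0
Block 10 (00100): 1 one → 0
Block 11 (01101): 3 ones → 1
Block 12 (00010): 1 one → 0

100110000010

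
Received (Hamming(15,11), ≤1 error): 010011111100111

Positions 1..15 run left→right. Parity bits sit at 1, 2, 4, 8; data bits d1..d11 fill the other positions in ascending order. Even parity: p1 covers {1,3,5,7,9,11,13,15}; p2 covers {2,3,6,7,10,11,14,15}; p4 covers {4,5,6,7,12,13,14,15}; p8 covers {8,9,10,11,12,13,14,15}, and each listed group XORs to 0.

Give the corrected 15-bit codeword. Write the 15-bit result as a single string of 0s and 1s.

s1 (pos 1,3,5,7,9,11,13,15): 0⊕0⊕1⊕1⊕1⊕0⊕1⊕1 = 1
s2 (pos 2,3,6,7,10,11,14,15): 1⊕0⊕1⊕1⊕1⊕0⊕1⊕1 = 0
s4 (pos 4,5,6,7,12,13,14,15): 0⊕1⊕1⊕1⊕0⊕1⊕1⊕1 = 0
s8 (pos 8,9,10,11,12,13,14,15): 1⊕1⊕1⊕0⊕0⊕1⊕1⊕1 = 0
Syndrome s8…s1 = 0001 → error at position 1.
Flip position 1: 010011111100111 → 110011111100111

110011111100111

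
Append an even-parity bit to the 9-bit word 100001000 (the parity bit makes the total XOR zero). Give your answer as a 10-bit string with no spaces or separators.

XOR of the 9 data bits: 1⊕0⊕0⊕0⊕0⊕1⊕0⊕0⊕0 = 0
Parity bit = 0 (so all 10 bits XOR to 0).

1000010000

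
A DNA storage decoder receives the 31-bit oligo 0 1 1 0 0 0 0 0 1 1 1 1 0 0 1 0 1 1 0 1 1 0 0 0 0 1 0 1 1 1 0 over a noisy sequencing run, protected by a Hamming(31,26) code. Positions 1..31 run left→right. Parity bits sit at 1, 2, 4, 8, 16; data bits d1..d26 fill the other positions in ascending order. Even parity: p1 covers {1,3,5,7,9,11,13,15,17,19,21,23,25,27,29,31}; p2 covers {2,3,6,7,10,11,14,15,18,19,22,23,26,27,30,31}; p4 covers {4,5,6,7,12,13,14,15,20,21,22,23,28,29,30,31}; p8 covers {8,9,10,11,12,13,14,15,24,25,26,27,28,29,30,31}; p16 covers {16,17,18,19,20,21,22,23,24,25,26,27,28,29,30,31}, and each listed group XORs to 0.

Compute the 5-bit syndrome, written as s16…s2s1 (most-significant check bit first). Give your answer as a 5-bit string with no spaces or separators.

s1 (pos 1,3,5,7,9,11,13,15,17,19,21,23,25,27,29,31): 0⊕1⊕0⊕0⊕1⊕1⊕0⊕1⊕1⊕0⊕1⊕0⊕0⊕0⊕1⊕0 = 1
s2 (pos 2,3,6,7,10,11,14,15,18,19,22,23,26,27,30,31): 1⊕1⊕0⊕0⊕1⊕1⊕0⊕1⊕1⊕0⊕0⊕0⊕1⊕0⊕1⊕0 = 0
s4 (pos 4,5,6,7,12,13,14,15,20,21,22,23,28,29,30,31): 0⊕0⊕0⊕0⊕1⊕0⊕0⊕1⊕1⊕1⊕0⊕0⊕1⊕1⊕1⊕0 = 1
s8 (pos 8,9,10,11,12,13,14,15,24,25,26,27,28,29,30,31): 0⊕1⊕1⊕1⊕1⊕0⊕0⊕1⊕0⊕0⊕1⊕0⊕1⊕1⊕1⊕0 = 1
s16 (pos 16,17,18,19,20,21,22,23,24,25,26,27,28,29,30,31): 0⊕1⊕1⊕0⊕1⊕1⊕0⊕0⊕0⊕0⊕1⊕0⊕1⊕1⊕1⊕0 = 0
Syndrome s16…s1 = 01101 → error at position 13.

01101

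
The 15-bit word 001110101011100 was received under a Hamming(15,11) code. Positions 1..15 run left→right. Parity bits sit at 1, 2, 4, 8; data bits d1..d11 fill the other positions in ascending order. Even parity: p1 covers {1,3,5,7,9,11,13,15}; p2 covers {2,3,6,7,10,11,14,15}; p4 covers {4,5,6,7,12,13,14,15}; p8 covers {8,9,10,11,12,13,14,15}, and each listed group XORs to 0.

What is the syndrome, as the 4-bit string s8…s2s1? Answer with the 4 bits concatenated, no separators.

0110

s1 (pos 1,3,5,7,9,11,13,15): 0⊕1⊕1⊕1⊕1⊕1⊕1⊕0 = 0
s2 (pos 2,3,6,7,10,11,14,15): 0⊕1⊕0⊕1⊕0⊕1⊕0⊕0 = 1
s4 (pos 4,5,6,7,12,13,14,15): 1⊕1⊕0⊕1⊕1⊕1⊕0⊕0 = 1
s8 (pos 8,9,10,11,12,13,14,15): 0⊕1⊕0⊕1⊕1⊕1⊕0⊕0 = 0
Syndrome s8…s1 = 0110 → error at position 6.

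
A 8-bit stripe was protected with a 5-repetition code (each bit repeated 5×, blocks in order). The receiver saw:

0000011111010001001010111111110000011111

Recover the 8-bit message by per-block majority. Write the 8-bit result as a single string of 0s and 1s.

01001101

Block 1 (00000): 0 ones → 0
Block 2 (11111): 5 ones → 1
Block 3 (01000): 1 one → 0
Block 4 (10010): 2 ones → 0
Block 5 (10111): 4 ones → 1
Block 6 (11111): 5 ones → 1
Block 7 (00000): 0 ones → 0
Block 8 (11111): 5 ones → 1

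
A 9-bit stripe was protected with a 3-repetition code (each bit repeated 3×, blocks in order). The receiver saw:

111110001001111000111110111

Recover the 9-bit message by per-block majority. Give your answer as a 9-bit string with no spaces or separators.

110010111

Block 1 (111): 3 ones → 1
Block 2 (110): 2 ones → 1
Block 3 (001): 1 one → 0
Block 4 (001): 1 one → 0
Block 5 (111): 3 ones → 1
Block 6 (000): 0 ones → 0
Block 7 (111): 3 ones → 1
Block 8 (110): 2 ones → 1
Block 9 (111): 3 ones → 1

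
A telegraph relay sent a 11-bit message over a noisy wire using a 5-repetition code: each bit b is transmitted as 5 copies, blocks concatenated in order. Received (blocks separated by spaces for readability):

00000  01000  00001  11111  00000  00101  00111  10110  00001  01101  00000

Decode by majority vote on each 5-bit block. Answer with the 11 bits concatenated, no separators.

00010011010

Block 1 (00000): 0 ones → 0
Block 2 (01000): 1 one → 0
Block 3 (00001): 1 one → 0
Block 4 (11111): 5 ones → 1
Block 5 (00000): 0 ones → 0
Block 6 (00101): 2 ones → 0
Block 7 (00111): 3 ones → 1
Block 8 (10110): 3 ones → 1
Block 9 (00001): 1 one → 0
Block 10 (01101): 3 ones → 1
Block 11 (00000): 0 ones → 0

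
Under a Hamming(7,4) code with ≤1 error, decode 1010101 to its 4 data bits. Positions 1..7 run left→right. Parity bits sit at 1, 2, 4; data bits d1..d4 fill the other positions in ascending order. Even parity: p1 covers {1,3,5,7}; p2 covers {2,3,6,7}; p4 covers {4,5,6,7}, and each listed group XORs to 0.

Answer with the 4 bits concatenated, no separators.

s1 (pos 1,3,5,7): 1⊕1⊕1⊕1 = 0
s2 (pos 2,3,6,7): 0⊕1⊕0⊕1 = 0
s4 (pos 4,5,6,7): 0⊕1⊕0⊕1 = 0
Syndrome s4…s1 = 000 → no error.
Read data bits from positions 3,5,6,7: 1101

1101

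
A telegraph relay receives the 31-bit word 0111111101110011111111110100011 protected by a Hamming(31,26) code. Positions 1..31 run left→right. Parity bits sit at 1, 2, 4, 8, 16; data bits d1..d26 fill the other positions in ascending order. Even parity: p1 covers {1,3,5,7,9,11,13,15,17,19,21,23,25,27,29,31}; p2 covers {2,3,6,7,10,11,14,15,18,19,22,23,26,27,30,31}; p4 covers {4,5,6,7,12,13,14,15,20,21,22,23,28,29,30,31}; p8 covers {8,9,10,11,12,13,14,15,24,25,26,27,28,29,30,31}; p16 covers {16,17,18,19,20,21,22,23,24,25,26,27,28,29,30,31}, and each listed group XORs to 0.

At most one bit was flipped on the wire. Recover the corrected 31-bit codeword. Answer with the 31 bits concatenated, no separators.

s1 (pos 1,3,5,7,9,11,13,15,17,19,21,23,25,27,29,31): 0⊕1⊕1⊕1⊕0⊕1⊕0⊕1⊕1⊕1⊕1⊕1⊕0⊕0⊕0⊕1 = 0
s2 (pos 2,3,6,7,10,11,14,15,18,19,22,23,26,27,30,31): 1⊕1⊕1⊕1⊕1⊕1⊕0⊕1⊕1⊕1⊕1⊕1⊕1⊕0⊕1⊕1 = 0
s4 (pos 4,5,6,7,12,13,14,15,20,21,22,23,28,29,30,31): 1⊕1⊕1⊕1⊕1⊕0⊕0⊕1⊕1⊕1⊕1⊕1⊕0⊕0⊕1⊕1 = 0
s8 (pos 8,9,10,11,12,13,14,15,24,25,26,27,28,29,30,31): 1⊕0⊕1⊕1⊕1⊕0⊕0⊕1⊕1⊕0⊕1⊕0⊕0⊕0⊕1⊕1 = 1
s16 (pos 16,17,18,19,20,21,22,23,24,25,26,27,28,29,30,31): 1⊕1⊕1⊕1⊕1⊕1⊕1⊕1⊕1⊕0⊕1⊕0⊕0⊕0⊕1⊕1 = 0
Syndrome s16…s1 = 01000 → error at position 8.
Flip position 8: 0111111101110011111111110100011 → 0111111001110011111111110100011

0111111001110011111111110100011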